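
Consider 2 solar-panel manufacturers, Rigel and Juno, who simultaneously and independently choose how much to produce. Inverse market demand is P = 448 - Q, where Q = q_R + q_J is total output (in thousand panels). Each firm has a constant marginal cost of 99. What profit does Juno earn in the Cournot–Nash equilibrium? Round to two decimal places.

13533.44

Each firm earns π_i = (448 - Q)q_i - 99q_i.
Setting ∂π_i/∂q_i = 0 with rivals' quantities fixed: 349 - 2q_i - q_j = 0.
By symmetry each firm produces the same amount; substituting q_j = q_i yields q_i = 349/3.
Price P = 448 - 698/3 = 646/3.
Juno's profit: (646/3 - 99)·(349/3) = 13533.4444.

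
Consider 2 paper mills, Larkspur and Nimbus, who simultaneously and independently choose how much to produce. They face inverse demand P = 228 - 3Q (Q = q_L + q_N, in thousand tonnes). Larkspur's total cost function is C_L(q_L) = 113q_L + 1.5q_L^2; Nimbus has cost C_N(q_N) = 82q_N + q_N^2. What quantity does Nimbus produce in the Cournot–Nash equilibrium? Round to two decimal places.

15.38

Larkspur's profit: π_L = (228 - 3Q)q_L - (113q_L + (3/2)q_L²). Setting ∂π_L/∂q_L = 0: 115 - 9q_L - 3(q_N) = 0.
Nimbus's profit: π_N = (228 - 3Q)q_N - (82q_N + q_N²). Setting ∂π_N/∂q_N = 0: 146 - 8q_N - 3(q_L) = 0.
Rearranging gives the reaction functions q_L = (115 - 3q_N)/9 and q_N = (146 - 3q_L)/8.
Substituting one into the other gives q_L = 482/63 and q_N = 323/21.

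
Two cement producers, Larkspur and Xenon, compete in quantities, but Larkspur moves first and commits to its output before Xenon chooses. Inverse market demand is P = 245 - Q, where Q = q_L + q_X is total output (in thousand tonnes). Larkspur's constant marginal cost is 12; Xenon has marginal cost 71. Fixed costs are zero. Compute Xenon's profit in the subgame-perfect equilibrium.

196

The follower Xenon best-responds to any q_L: π_X = (245 - Q)q_X - 71q_X.
∂π_X/∂q_X = 174 - q_L - 2q_X = 0 gives the reaction function q_X = (174 - q_L)/2.
The leader anticipates this reaction. Substituting into P = 245 - Q gives P = 158 - (1/2)q_L, so π_L = (158 - (1/2)q_L)q_L - 12q_L.
Leader FOC: 146 - q_L = 0, so q_L = 146.
Then q_X = (174 - 146)/2 = 14.
Price P = 245 - 160 = 85.
Xenon's profit: (85 - 71)·14 = 196.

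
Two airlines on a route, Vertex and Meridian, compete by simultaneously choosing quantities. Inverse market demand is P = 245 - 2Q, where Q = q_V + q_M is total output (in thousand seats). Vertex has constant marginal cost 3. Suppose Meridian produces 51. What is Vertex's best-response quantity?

With the rival's output fixed at 51, Vertex's profit is π_V = (245 - 2·51 - 2q_V)q_V - (3q_V) = (143 - 2q_V)q_V - (3q_V).
∂π_V/∂q_V = 140 - 4q_V = 0, so q_V = 35.

35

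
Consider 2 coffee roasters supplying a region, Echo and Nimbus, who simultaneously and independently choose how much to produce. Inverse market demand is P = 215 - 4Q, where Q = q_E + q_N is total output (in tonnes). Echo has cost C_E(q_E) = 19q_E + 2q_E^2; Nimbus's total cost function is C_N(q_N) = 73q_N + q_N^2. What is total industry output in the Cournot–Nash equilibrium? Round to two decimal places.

22.23

Echo's profit: π_E = (215 - 4Q)q_E - (19q_E + 2q_E²). Setting ∂π_E/∂q_E = 0: 196 - 12q_E - 4(q_N) = 0.
Nimbus's first-order condition: 142 - 10q_N - 4(q_E) = 0.
Rearranging gives the reaction functions q_E = (196 - 4q_N)/12 and q_N = (142 - 4q_E)/10.
Solving the pair: q_E = 174/13, q_N = 115/13.
Total output Q = 174/13 + 115/13 = 289/13.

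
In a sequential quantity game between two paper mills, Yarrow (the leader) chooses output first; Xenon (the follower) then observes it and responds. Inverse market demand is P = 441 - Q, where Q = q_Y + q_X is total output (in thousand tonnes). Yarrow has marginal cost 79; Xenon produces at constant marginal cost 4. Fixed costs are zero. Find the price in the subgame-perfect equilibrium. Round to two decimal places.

The follower Xenon best-responds to any q_Y: π_X = (441 - Q)q_X - 4q_X.
Follower FOC: 437 - q_Y - 2q_X = 0, so q_X(q_Y) = (437 - q_Y)/2.
The leader anticipates this reaction. Substituting into P = 441 - Q gives P = 445/2 - (1/2)q_Y, so π_Y = (445/2 - (1/2)q_Y)q_Y - 79q_Y.
Maximising: ∂π_Y/∂q_Y = 287/2 - q_Y = 0, giving q_Y = 287/2.
Then q_X = (437 - 287/2)/2 = 587/4.
Total output Q = 1161/4, so price P = 441 - 1161/4 = 603/4.

150.75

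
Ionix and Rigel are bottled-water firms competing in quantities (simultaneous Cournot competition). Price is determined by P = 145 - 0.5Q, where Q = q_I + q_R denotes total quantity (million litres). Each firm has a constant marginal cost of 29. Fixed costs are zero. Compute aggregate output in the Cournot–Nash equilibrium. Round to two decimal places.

154.67

Each firm earns π_i = (145 - 0.5Q)q_i - 29q_i.
First-order condition (treating rivals' output as given): 116 - q_i - (1/2)q_j = 0.
By symmetry each firm produces the same amount; substituting q_j = q_i yields q_i = 116/(3/2) = 232/3.
Total output Q = 232/3 + 232/3 = 464/3.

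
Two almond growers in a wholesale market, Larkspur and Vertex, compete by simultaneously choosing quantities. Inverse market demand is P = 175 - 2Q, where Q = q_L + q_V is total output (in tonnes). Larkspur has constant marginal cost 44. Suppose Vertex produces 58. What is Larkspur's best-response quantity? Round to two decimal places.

With the rival's output fixed at 58, Larkspur's profit is π_L = (175 - 2·58 - 2q_L)q_L - (44q_L) = (59 - 2q_L)q_L - (44q_L).
∂π_L/∂q_L = 15 - 4q_L = 0, so q_L = 15/4.

3.75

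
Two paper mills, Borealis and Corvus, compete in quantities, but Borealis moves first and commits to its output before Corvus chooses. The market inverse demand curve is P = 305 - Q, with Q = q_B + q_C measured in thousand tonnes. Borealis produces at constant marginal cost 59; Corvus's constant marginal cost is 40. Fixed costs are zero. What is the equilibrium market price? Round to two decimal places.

Solve by backward induction. Given q_B, the follower Corvus maximises π_C = (305 - q_B - q_C)q_C - 40q_C.
Follower FOC: 265 - q_B - 2q_C = 0, so q_C(q_B) = (265 - q_B)/2.
Borealis substitutes q_C(q_B) into its own profit: π_B = q_B(305 - q_B - (265 - q_B)/2) - 59q_B = (345/2 - (1/2)q_B)q_B - 59q_B.
Maximising: ∂π_B/∂q_B = 227/2 - q_B = 0, giving q_B = 227/2.
Then q_C = (265 - 227/2)/2 = 303/4.
Total output Q = 757/4, so price P = 305 - 757/4 = 463/4.

115.75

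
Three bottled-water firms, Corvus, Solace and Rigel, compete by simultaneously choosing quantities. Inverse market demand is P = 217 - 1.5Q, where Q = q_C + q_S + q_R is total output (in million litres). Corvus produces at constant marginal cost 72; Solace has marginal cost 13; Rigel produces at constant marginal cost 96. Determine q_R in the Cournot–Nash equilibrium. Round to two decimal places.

Corvus's profit: π_C = (217 - 1.5Q)q_C - (72q_C). Setting ∂π_C/∂q_C = 0: 145 - 3q_C - (3/2)(q_S + q_R) = 0.
Solace's profit: π_S = (217 - 1.5Q)q_S - (13q_S). Setting ∂π_S/∂q_S = 0: 204 - 3q_S - (3/2)(q_C + q_R) = 0.
Rigel's first-order condition: 121 - 3q_R - (3/2)(q_C + q_S) = 0.
Adding the 3 conditions: 470 − 3Q − 3Q = 0, i.e. Q = 235/3.
Back-substituting: q_C = (145 − 235/2)/(3/2) = 55/3, q_S = (204 − 235/2)/(3/2) = 173/3, q_R = (121 − 235/2)/(3/2) = 7/3.

2.33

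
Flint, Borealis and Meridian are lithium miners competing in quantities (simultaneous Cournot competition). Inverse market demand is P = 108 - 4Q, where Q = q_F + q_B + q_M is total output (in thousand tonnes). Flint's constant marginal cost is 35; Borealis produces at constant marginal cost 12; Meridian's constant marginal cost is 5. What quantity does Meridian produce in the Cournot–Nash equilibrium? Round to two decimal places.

8.75

Flint's profit: π_F = (108 - 4Q)q_F - (35q_F). Setting ∂π_F/∂q_F = 0: 73 - 8q_F - 4(q_B + q_M) = 0.
Borealis's profit: π_B = (108 - 4Q)q_B - (12q_B). Setting ∂π_B/∂q_B = 0: 96 - 8q_B - 4(q_F + q_M) = 0.
Meridian's first-order condition: 103 - 8q_M - 4(q_F + q_B) = 0.
Summing all 3 equations gives 272 − 16Q = 0, hence Q = 17.
Back-substituting: q_F = (73 − 68)/4 = 5/4, q_B = (96 − 68)/4 = 7, q_M = (103 − 68)/4 = 35/4.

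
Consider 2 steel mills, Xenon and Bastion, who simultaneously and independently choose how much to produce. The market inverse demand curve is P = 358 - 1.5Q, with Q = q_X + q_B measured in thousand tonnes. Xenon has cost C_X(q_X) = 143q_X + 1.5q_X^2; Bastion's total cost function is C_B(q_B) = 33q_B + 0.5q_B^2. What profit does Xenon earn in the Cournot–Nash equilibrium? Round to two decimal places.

Xenon's profit: π_X = (358 - 1.5Q)q_X - (143q_X + (3/2)q_X²). Setting ∂π_X/∂q_X = 0: 215 - 6q_X - (3/2)(q_B) = 0.
Bastion's profit: π_B = (358 - 1.5Q)q_B - (33q_B + (1/2)q_B²). Setting ∂π_B/∂q_B = 0: 325 - 4q_B - (3/2)(q_X) = 0.
Rearranging gives the reaction functions q_X = (215 - (3/2)q_B)/6 and q_B = (325 - (3/2)q_X)/4.
Substituting one into the other gives q_X = 1490/87 and q_B = 74.8276.
Price P = 358 - (3/2)·91.9540 = 220.0690.
Xenon's profit: 220.0690·(1490/87) - 143·(1490/87) - (3/2)(1490/87)² = 879.9445.

879.94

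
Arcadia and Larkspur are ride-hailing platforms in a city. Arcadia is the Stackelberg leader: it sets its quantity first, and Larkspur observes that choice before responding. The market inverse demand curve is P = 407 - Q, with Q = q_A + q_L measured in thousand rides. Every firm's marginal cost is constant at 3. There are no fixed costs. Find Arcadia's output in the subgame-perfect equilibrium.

202

The follower Larkspur best-responds to any q_A: π_L = (407 - Q)q_L - 3q_L.
Setting the follower's marginal profit to zero, 404 - q_A - 2q_L = 0, i.e. q_L = (404 - q_A)/2.
The leader anticipates this reaction. Substituting into P = 407 - Q gives P = 205 - (1/2)q_A, so π_A = (205 - (1/2)q_A)q_A - 3q_A.
The leader's first-order condition 202 - q_A = 0 yields q_A = 202.
Then q_L = (404 - 202)/2 = 101.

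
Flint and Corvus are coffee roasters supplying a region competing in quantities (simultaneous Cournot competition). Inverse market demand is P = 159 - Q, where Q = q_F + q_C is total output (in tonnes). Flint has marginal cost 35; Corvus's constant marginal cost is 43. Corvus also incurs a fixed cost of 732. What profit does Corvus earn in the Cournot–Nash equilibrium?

564

Flint's profit: π_F = (159 - Q)q_F - (35q_F). Setting ∂π_F/∂q_F = 0: 124 - 2q_F - (q_C) = 0.
Corvus's profit: π_C = (159 - Q)q_C - (43q_C). Setting ∂π_C/∂q_C = 0: 116 - 2q_C - (q_F) = 0.
Rearranging gives the reaction functions q_F = (124 - q_C)/2 and q_C = (116 - q_F)/2.
Substituting one into the other gives q_F = 44 and q_C = 36.
Price P = 159 - 80 = 79.
Corvus's profit: (79 - 43)·36 - 732 = 564.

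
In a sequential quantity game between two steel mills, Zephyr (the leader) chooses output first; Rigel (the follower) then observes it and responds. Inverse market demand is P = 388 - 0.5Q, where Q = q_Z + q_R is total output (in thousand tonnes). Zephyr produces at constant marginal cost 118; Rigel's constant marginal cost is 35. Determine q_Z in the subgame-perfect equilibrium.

The follower Rigel best-responds to any q_Z: π_R = (388 - 0.5Q)q_R - 35q_R.
∂π_R/∂q_R = 353 - (1/2)q_Z - q_R = 0 gives the reaction function q_R = (353 - (1/2)q_Z).
Zephyr substitutes q_R(q_Z) into its own profit: π_Z = q_Z(388 - (1/2)q_Z - (353 - (1/2)q_Z)/2) - 118q_Z = (423/2 - (1/4)q_Z)q_Z - 118q_Z.
Maximising: ∂π_Z/∂q_Z = 187/2 - (1/2)q_Z = 0, giving q_Z = 187.
Then q_R = (353 - (1/2)·187) = 519/2.

187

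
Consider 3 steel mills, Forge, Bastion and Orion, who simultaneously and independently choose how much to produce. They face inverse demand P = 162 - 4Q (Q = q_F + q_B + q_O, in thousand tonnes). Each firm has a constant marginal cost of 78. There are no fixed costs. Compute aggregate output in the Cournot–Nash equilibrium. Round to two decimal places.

15.75

A representative firm's profit is π_i = q_i(162 - 4Q) - 78q_i.
Setting ∂π_i/∂q_i = 0 with rivals' quantities fixed: 84 - 8q_i - 4·Σ_{j≠i} q_j = 0.
By symmetry each firm produces the same amount; substituting Σ_{j≠i} q_j = 2q_i yields q_i = 84/16 = 21/4.
Total output Q = 21/4 + 21/4 + 21/4 = 63/4.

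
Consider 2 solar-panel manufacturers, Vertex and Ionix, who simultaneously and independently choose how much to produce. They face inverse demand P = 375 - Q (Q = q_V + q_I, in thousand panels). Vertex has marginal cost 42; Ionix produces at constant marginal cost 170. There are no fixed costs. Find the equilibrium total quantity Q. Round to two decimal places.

Vertex's profit: π_V = (375 - Q)q_V - (42q_V). Setting ∂π_V/∂q_V = 0: 333 - 2q_V - (q_I) = 0.
Ionix's profit: π_I = (375 - Q)q_I - (170q_I). Setting ∂π_I/∂q_I = 0: 205 - 2q_I - (q_V) = 0.
Rearranging gives the reaction functions q_V = (333 - q_I)/2 and q_I = (205 - q_V)/2.
Solving the pair: q_V = 461/3, q_I = 77/3.
Total output Q = 461/3 + 77/3 = 538/3.

179.33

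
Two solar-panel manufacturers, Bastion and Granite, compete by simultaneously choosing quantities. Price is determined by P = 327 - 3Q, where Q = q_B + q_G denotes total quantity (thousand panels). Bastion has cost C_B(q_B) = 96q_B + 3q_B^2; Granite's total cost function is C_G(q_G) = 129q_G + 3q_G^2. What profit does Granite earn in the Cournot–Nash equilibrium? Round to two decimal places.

Bastion's profit: π_B = (327 - 3Q)q_B - (96q_B + 3q_B²). Setting ∂π_B/∂q_B = 0: 231 - 12q_B - 3(q_G) = 0.
Granite's first-order condition: 198 - 12q_G - 3(q_B) = 0.
So q_B = (231 - 3q_G)/12 and q_G = (198 - 3q_B)/12.
Substituting one into the other gives q_B = 242/15 and q_G = 187/15.
Price P = 327 - 3·(143/5) = 1206/5.
Granite's profit: (1206/5)·(187/15) - 129·(187/15) - 3(187/15)² = 932.5067.

932.51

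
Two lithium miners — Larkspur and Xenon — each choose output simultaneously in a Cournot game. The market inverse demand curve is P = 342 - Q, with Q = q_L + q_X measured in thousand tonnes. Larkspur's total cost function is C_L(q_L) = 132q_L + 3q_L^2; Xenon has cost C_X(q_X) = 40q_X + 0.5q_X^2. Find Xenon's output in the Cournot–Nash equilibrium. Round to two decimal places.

95.91

Larkspur's profit: π_L = (342 - Q)q_L - (132q_L + 3q_L²). Setting ∂π_L/∂q_L = 0: 210 - 8q_L - (q_X) = 0.
Xenon's profit: π_X = (342 - Q)q_X - (40q_X + (1/2)q_X²). Setting ∂π_X/∂q_X = 0: 302 - 3q_X - (q_L) = 0.
So q_L = (210 - q_X)/8 and q_X = (302 - q_L)/3.
Substituting one into the other gives q_L = 328/23 and q_X = 95.9130.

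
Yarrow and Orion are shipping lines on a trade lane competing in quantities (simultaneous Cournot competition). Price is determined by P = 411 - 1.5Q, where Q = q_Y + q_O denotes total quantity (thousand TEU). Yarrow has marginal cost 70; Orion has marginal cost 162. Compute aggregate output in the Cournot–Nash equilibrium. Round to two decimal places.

131.11

Yarrow's profit: π_Y = (411 - 1.5Q)q_Y - (70q_Y). Setting ∂π_Y/∂q_Y = 0: 341 - 3q_Y - (3/2)(q_O) = 0.
Orion's first-order condition: 249 - 3q_O - (3/2)(q_Y) = 0.
So q_Y = (341 - (3/2)q_O)/3 and q_O = (249 - (3/2)q_Y)/3.
Solving the pair: q_Y = 866/9, q_O = 314/9.
Total output Q = 866/9 + 314/9 = 1180/9.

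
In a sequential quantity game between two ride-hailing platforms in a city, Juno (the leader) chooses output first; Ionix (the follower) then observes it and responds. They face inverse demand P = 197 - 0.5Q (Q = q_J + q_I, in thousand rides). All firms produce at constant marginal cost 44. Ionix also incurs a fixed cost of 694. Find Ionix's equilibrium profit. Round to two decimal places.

2232.13

Solve by backward induction. Given q_J, the follower Ionix maximises π_I = (197 - (1/2)q_J - (1/2)q_I)q_I - 44q_I.
∂π_I/∂q_I = 153 - (1/2)q_J - q_I = 0 gives the reaction function q_I = (153 - (1/2)q_J).
Juno substitutes q_I(q_J) into its own profit: π_J = q_J(197 - (1/2)q_J - (153 - (1/2)q_J)/2) - 44q_J = (241/2 - (1/4)q_J)q_J - 44q_J.
Maximising: ∂π_J/∂q_J = 153/2 - (1/2)q_J = 0, giving q_J = 153.
Then q_I = (153 - (1/2)·153) = 153/2.
Price P = 197 - (1/2)·(459/2) = 329/4.
Ionix's profit: (329/4 - 44)·(153/2) - 694 = 2232.1250.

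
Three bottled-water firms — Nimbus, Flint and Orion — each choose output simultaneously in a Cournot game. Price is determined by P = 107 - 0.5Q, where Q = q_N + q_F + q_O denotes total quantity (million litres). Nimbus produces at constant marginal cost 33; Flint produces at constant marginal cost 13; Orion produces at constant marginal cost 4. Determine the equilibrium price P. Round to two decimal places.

Nimbus's profit: π_N = (107 - 0.5Q)q_N - (33q_N). Setting ∂π_N/∂q_N = 0: 74 - q_N - (1/2)(q_F + q_O) = 0.
Flint's profit: π_F = (107 - 0.5Q)q_F - (13q_F). Setting ∂π_F/∂q_F = 0: 94 - q_F - (1/2)(q_N + q_O) = 0.
Orion's profit: π_O = (107 - 0.5Q)q_O - (4q_O). Setting ∂π_O/∂q_O = 0: 103 - q_O - (1/2)(q_N + q_F) = 0.
Adding the 3 first-order conditions: 271 − 2Q = 0, so Q = 271/2.
Back-substituting: q_N = (74 − 271/4)/(1/2) = 25/2, q_F = (94 − 271/4)/(1/2) = 105/2, q_O = (103 − 271/4)/(1/2) = 141/2.
Total output Q = 271/2, so price P = 107 - (1/2)·(271/2) = 157/4.

39.25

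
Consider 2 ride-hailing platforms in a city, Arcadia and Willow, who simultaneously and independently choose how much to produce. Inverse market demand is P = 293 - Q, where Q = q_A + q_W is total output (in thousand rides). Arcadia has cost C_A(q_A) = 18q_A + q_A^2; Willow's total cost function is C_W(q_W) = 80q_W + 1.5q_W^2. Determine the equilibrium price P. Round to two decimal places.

201.47

Arcadia's profit: π_A = (293 - Q)q_A - (18q_A + q_A²). Setting ∂π_A/∂q_A = 0: 275 - 4q_A - (q_W) = 0.
Willow's first-order condition: 213 - 5q_W - (q_A) = 0.
Best responses: q_A = (275 - q_W)/4, q_W = (213 - q_A)/5.
Substituting one into the other gives q_A = 1162/19 and q_W = 577/19.
Total output Q = 1739/19, so price P = 293 - 1739/19 = 201.4737.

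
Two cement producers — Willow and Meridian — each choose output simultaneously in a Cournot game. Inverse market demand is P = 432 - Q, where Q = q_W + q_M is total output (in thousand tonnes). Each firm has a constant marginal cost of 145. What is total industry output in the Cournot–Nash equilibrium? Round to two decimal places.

A representative firm's profit is π_i = q_i(432 - Q) - 145q_i.
First-order condition (treating rivals' output as given): 287 - 2q_i - q_j = 0.
With identical firms every q_j equals q_i, so q_j = q_i and 287 = 3q_i, giving q_i = 287/3.
Total output Q = 287/3 + 287/3 = 574/3.

191.33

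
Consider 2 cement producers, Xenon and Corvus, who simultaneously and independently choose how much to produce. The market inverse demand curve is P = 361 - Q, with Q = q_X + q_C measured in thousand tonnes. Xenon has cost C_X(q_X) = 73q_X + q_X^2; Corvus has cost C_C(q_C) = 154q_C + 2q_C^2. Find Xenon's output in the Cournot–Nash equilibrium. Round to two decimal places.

66.13

Xenon's profit: π_X = (361 - Q)q_X - (73q_X + q_X²). Setting ∂π_X/∂q_X = 0: 288 - 4q_X - (q_C) = 0.
Corvus's first-order condition: 207 - 6q_C - (q_X) = 0.
Best responses: q_X = (288 - q_C)/4, q_C = (207 - q_X)/6.
Solving the pair: q_X = 1521/23, q_C = 540/23.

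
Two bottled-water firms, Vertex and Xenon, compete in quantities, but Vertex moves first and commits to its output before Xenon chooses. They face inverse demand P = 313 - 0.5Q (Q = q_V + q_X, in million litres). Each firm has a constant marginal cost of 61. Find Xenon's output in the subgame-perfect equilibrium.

The follower Xenon best-responds to any q_V: π_X = (313 - 0.5Q)q_X - 61q_X.
Follower FOC: 252 - (1/2)q_V - q_X = 0, so q_X(q_V) = (252 - (1/2)q_V).
The leader anticipates this reaction. Substituting into P = 313 - 0.5Q gives P = 187 - (1/4)q_V, so π_V = (187 - (1/4)q_V)q_V - 61q_V.
Leader FOC: 126 - (1/2)q_V = 0, so q_V = 252.
Then q_X = (252 - (1/2)·252) = 126.

126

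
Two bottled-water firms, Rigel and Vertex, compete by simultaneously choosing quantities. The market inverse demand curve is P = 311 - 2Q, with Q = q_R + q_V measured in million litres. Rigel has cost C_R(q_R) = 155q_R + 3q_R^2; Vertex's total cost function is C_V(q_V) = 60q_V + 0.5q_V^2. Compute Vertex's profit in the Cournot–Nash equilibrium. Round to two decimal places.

5707.94

Rigel's profit: π_R = (311 - 2Q)q_R - (155q_R + 3q_R²). Setting ∂π_R/∂q_R = 0: 156 - 10q_R - 2(q_V) = 0.
Vertex's first-order condition: 251 - 5q_V - 2(q_R) = 0.
So q_R = (156 - 2q_V)/10 and q_V = (251 - 2q_R)/5.
Substituting one into the other gives q_R = 139/23 and q_V = 1099/23.
Price P = 311 - 2·(1238/23) = 203.3478.
Vertex's profit: 203.3478·(1099/23) - 60·(1099/23) - (1/2)(1099/23)² = 5707.9442.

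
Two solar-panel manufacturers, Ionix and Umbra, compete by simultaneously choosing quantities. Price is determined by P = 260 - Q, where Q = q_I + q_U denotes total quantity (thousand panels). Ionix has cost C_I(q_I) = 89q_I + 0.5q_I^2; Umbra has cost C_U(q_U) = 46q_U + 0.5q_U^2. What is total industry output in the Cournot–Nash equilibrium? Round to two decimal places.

96.25

Ionix's profit: π_I = (260 - Q)q_I - (89q_I + (1/2)q_I²). Setting ∂π_I/∂q_I = 0: 171 - 3q_I - (q_U) = 0.
Umbra's profit: π_U = (260 - Q)q_U - (46q_U + (1/2)q_U²). Setting ∂π_U/∂q_U = 0: 214 - 3q_U - (q_I) = 0.
So q_I = (171 - q_U)/3 and q_U = (214 - q_I)/3.
Solving the pair: q_I = 299/8, q_U = 471/8.
Total output Q = 299/8 + 471/8 = 385/4.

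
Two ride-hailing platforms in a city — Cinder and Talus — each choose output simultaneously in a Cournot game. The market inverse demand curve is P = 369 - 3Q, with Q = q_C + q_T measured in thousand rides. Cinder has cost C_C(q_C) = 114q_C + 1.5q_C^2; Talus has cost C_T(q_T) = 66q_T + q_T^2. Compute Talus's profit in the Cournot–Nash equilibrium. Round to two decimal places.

Cinder's profit: π_C = (369 - 3Q)q_C - (114q_C + (3/2)q_C²). Setting ∂π_C/∂q_C = 0: 255 - 9q_C - 3(q_T) = 0.
Talus's first-order condition: 303 - 8q_T - 3(q_C) = 0.
Rearranging gives the reaction functions q_C = (255 - 3q_T)/9 and q_T = (303 - 3q_C)/8.
Substituting one into the other gives q_C = 377/21 and q_T = 218/7.
Price P = 369 - 3·(1031/21) = 1552/7.
Talus's profit: (1552/7)·(218/7) - 66·(218/7) - (218/7)² = 3879.5102.

3879.51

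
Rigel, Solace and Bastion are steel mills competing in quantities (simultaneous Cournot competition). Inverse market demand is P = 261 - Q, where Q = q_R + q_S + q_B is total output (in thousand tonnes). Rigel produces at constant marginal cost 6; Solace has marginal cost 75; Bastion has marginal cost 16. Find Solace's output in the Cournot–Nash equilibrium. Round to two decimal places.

Rigel's profit: π_R = (261 - Q)q_R - (6q_R). Setting ∂π_R/∂q_R = 0: 255 - 2q_R - (q_S + q_B) = 0.
Solace's first-order condition: 186 - 2q_S - (q_R + q_B) = 0.
Bastion's first-order condition: 245 - 2q_B - (q_R + q_S) = 0.
Summing all 3 equations gives 686 − 4Q = 0, hence Q = 343/2.
Back-substituting: q_R = (255 − 343/2) = 167/2, q_S = (186 − 343/2) = 29/2, q_B = (245 − 343/2) = 147/2.

14.50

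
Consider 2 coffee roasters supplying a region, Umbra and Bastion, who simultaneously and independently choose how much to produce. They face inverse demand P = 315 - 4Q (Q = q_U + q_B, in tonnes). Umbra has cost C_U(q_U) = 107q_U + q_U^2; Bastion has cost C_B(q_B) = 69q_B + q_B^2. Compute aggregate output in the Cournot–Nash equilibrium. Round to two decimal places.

32.43

Umbra's profit: π_U = (315 - 4Q)q_U - (107q_U + q_U²). Setting ∂π_U/∂q_U = 0: 208 - 10q_U - 4(q_B) = 0.
Bastion's profit: π_B = (315 - 4Q)q_B - (69q_B + q_B²). Setting ∂π_B/∂q_B = 0: 246 - 10q_B - 4(q_U) = 0.
Best responses: q_U = (208 - 4q_B)/10, q_B = (246 - 4q_U)/10.
Solving the pair: q_U = 274/21, q_B = 407/21.
Total output Q = 274/21 + 407/21 = 227/7.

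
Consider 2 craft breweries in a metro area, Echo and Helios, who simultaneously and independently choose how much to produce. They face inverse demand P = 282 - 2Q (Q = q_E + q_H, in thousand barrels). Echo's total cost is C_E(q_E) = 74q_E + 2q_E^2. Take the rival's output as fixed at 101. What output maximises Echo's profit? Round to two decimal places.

With the rival's output fixed at 101, Echo's profit is π_E = (282 - 2·101 - 2q_E)q_E - (74q_E + 2q_E²) = (80 - 2q_E)q_E - (74q_E + 2q_E²).
∂π_E/∂q_E = 6 - 8q_E = 0, so q_E = 3/4.

0.75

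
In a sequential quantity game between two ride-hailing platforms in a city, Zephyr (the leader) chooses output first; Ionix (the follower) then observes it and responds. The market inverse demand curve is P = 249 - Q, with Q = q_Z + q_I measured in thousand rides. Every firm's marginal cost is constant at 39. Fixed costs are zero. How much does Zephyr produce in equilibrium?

Solve by backward induction. Given q_Z, the follower Ionix maximises π_I = (249 - q_Z - q_I)q_I - 39q_I.
Setting the follower's marginal profit to zero, 210 - q_Z - 2q_I = 0, i.e. q_I = (210 - q_Z)/2.
The leader anticipates this reaction. Substituting into P = 249 - Q gives P = 144 - (1/2)q_Z, so π_Z = (144 - (1/2)q_Z)q_Z - 39q_Z.
Leader FOC: 105 - q_Z = 0, so q_Z = 105.
Then q_I = (210 - 105)/2 = 105/2.

105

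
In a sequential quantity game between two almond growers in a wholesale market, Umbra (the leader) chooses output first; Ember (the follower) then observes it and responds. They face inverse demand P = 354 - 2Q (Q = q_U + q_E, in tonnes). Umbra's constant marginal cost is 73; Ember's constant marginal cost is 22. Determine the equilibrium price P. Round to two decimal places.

130.50

The follower Ember best-responds to any q_U: π_E = (354 - 2Q)q_E - 22q_E.
Follower FOC: 332 - 2q_U - 4q_E = 0, so q_E(q_U) = (332 - 2q_U)/4.
Umbra substitutes q_E(q_U) into its own profit: π_U = q_U(354 - 2q_U - (332 - 2q_U)/2) - 73q_U = (188 - q_U)q_U - 73q_U.
The leader's first-order condition 115 - 2q_U = 0 yields q_U = 115/2.
Then q_E = (332 - 2·(115/2))/4 = 217/4.
Total output Q = 447/4, so price P = 354 - 2·(447/4) = 261/2.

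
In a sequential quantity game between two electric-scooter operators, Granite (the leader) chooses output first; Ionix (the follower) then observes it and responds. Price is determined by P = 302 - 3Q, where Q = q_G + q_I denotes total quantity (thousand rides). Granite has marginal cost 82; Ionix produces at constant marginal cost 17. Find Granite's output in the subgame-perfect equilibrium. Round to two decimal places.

The follower Ionix best-responds to any q_G: π_I = (302 - 3Q)q_I - 17q_I.
∂π_I/∂q_I = 285 - 3q_G - 6q_I = 0 gives the reaction function q_I = (285 - 3q_G)/6.
The leader anticipates this reaction. Substituting into P = 302 - 3Q gives P = 319/2 - (3/2)q_G, so π_G = (319/2 - (3/2)q_G)q_G - 82q_G.
The leader's first-order condition 155/2 - 3q_G = 0 yields q_G = 155/6.
Then q_I = (285 - 3·(155/6))/6 = 415/12.

25.83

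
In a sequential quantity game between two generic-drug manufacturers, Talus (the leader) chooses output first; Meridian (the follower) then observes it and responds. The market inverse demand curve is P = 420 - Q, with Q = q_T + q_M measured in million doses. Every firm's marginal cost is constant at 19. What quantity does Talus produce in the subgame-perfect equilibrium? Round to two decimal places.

The follower Meridian best-responds to any q_T: π_M = (420 - Q)q_M - 19q_M.
Follower FOC: 401 - q_T - 2q_M = 0, so q_M(q_T) = (401 - q_T)/2.
Talus substitutes q_M(q_T) into its own profit: π_T = q_T(420 - q_T - (401 - q_T)/2) - 19q_T = (439/2 - (1/2)q_T)q_T - 19q_T.
The leader's first-order condition 401/2 - q_T = 0 yields q_T = 401/2.
Then q_M = (401 - 401/2)/2 = 401/4.

200.50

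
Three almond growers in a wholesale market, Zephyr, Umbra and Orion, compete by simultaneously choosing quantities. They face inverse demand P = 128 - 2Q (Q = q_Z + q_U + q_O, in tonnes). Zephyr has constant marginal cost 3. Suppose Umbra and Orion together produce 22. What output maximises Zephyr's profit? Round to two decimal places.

With rivals' combined output fixed at 22, Zephyr's profit is π_Z = (128 - 2·22 - 2q_Z)q_Z - (3q_Z) = (84 - 2q_Z)q_Z - (3q_Z).
∂π_Z/∂q_Z = 81 - 4q_Z = 0, so q_Z = 81/4.

20.25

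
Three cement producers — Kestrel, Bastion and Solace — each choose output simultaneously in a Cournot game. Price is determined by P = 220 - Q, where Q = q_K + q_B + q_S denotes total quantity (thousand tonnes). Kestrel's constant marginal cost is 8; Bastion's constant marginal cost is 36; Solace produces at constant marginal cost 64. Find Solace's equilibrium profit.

324

Kestrel's profit: π_K = (220 - Q)q_K - (8q_K). Setting ∂π_K/∂q_K = 0: 212 - 2q_K - (q_B + q_S) = 0.
Bastion's first-order condition: 184 - 2q_B - (q_K + q_S) = 0.
Solace's first-order condition: 156 - 2q_S - (q_K + q_B) = 0.
Adding the 3 first-order conditions: 552 − 4Q = 0, so Q = 138.
Back-substituting: q_K = (212 − 138) = 74, q_B = (184 − 138) = 46, q_S = (156 − 138) = 18.
Price P = 220 - 138 = 82.
Solace's profit: (82 - 64)·18 = 324.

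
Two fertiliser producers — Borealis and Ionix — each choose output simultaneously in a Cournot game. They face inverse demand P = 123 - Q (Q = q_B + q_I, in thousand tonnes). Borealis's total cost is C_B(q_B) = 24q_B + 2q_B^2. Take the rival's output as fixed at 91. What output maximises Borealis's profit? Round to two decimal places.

With the rival's output fixed at 91, Borealis's profit is π_B = (123 - 91 - q_B)q_B - (24q_B + 2q_B²) = (32 - q_B)q_B - (24q_B + 2q_B²).
∂π_B/∂q_B = 8 - 6q_B = 0, so q_B = 4/3.

1.33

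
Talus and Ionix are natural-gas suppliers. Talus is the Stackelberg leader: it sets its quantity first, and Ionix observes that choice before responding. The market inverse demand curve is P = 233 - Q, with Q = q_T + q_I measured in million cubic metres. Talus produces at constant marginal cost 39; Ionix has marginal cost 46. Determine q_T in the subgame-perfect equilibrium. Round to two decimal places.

100.50

Solve by backward induction. Given q_T, the follower Ionix maximises π_I = (233 - q_T - q_I)q_I - 46q_I.
∂π_I/∂q_I = 187 - q_T - 2q_I = 0 gives the reaction function q_I = (187 - q_T)/2.
The leader anticipates this reaction. Substituting into P = 233 - Q gives P = 279/2 - (1/2)q_T, so π_T = (279/2 - (1/2)q_T)q_T - 39q_T.
Leader FOC: 201/2 - q_T = 0, so q_T = 201/2.
Then q_I = (187 - 201/2)/2 = 173/4.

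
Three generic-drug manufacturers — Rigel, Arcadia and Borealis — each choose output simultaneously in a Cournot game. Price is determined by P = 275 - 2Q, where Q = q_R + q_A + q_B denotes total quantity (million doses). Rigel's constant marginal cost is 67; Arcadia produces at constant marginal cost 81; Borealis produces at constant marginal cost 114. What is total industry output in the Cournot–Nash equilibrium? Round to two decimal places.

Rigel's profit: π_R = (275 - 2Q)q_R - (67q_R). Setting ∂π_R/∂q_R = 0: 208 - 4q_R - 2(q_A + q_B) = 0.
Arcadia's first-order condition: 194 - 4q_A - 2(q_R + q_B) = 0.
Borealis's profit: π_B = (275 - 2Q)q_B - (114q_B). Setting ∂π_B/∂q_B = 0: 161 - 4q_B - 2(q_R + q_A) = 0.
Adding the 3 first-order conditions: 563 − 8Q = 0, so Q = 563/8.
Back-substituting: q_R = (208 − 563/4)/2 = 269/8, q_A = (194 − 563/4)/2 = 213/8, q_B = (161 − 563/4)/2 = 81/8.
Total output Q = 269/8 + 213/8 + 81/8 = 563/8.

70.38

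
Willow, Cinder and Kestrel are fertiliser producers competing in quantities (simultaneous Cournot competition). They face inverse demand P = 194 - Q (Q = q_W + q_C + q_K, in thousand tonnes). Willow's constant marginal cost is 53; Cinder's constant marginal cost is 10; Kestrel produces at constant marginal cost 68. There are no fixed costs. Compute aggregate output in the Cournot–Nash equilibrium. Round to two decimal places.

112.75

Willow's profit: π_W = (194 - Q)q_W - (53q_W). Setting ∂π_W/∂q_W = 0: 141 - 2q_W - (q_C + q_K) = 0.
Cinder's profit: π_C = (194 - Q)q_C - (10q_C). Setting ∂π_C/∂q_C = 0: 184 - 2q_C - (q_W + q_K) = 0.
Kestrel's profit: π_K = (194 - Q)q_K - (68q_K). Setting ∂π_K/∂q_K = 0: 126 - 2q_K - (q_W + q_C) = 0.
Adding the 3 conditions: 451 − 2Q − 2Q = 0, i.e. Q = 451/4.
Back-substituting: q_W = (141 − 451/4) = 113/4, q_C = (184 − 451/4) = 285/4, q_K = (126 − 451/4) = 53/4.
Total output Q = 113/4 + 285/4 + 53/4 = 451/4.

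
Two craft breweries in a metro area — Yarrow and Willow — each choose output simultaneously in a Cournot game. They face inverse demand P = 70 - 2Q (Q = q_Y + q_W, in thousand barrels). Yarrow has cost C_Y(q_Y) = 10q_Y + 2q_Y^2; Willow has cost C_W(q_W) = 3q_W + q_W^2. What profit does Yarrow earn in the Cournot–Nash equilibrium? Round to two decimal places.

105.53

Yarrow's profit: π_Y = (70 - 2Q)q_Y - (10q_Y + 2q_Y²). Setting ∂π_Y/∂q_Y = 0: 60 - 8q_Y - 2(q_W) = 0.
Willow's first-order condition: 67 - 6q_W - 2(q_Y) = 0.
Rearranging gives the reaction functions q_Y = (60 - 2q_W)/8 and q_W = (67 - 2q_Y)/6.
Solving the pair: q_Y = 113/22, q_W = 104/11.
Price P = 70 - 2·(321/22) = 449/11.
Yarrow's profit: (449/11)·(113/22) - 10·(113/22) - 2(113/22)² = 105.5289.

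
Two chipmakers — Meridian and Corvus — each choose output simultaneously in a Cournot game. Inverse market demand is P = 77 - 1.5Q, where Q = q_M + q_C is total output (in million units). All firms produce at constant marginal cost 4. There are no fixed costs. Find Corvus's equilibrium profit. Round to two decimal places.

Each firm earns π_i = (77 - 1.5Q)q_i - 4q_i.
First-order condition (treating rivals' output as given): 73 - 3q_i - (3/2)q_j = 0.
By symmetry each firm produces the same amount; substituting q_j = q_i yields q_i = 73/(9/2) = 146/9.
Price P = 77 - (3/2)·(292/9) = 85/3.
Corvus's profit: (85/3 - 4)·(146/9) = 394.7407.

394.74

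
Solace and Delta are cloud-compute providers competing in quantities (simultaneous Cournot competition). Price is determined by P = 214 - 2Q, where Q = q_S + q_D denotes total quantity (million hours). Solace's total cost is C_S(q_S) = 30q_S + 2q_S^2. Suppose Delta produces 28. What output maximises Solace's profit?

16

With the rival's output fixed at 28, Solace's profit is π_S = (214 - 2·28 - 2q_S)q_S - (30q_S + 2q_S²) = (158 - 2q_S)q_S - (30q_S + 2q_S²).
∂π_S/∂q_S = 128 - 8q_S = 0, so q_S = 16.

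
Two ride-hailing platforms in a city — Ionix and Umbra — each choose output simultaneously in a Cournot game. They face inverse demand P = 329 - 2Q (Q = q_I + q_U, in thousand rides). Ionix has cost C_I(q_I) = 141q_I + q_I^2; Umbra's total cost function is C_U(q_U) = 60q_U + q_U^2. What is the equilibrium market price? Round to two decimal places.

Ionix's profit: π_I = (329 - 2Q)q_I - (141q_I + q_I²). Setting ∂π_I/∂q_I = 0: 188 - 6q_I - 2(q_U) = 0.
Umbra's profit: π_U = (329 - 2Q)q_U - (60q_U + q_U²). Setting ∂π_U/∂q_U = 0: 269 - 6q_U - 2(q_I) = 0.
Best responses: q_I = (188 - 2q_U)/6, q_U = (269 - 2q_I)/6.
Solving the pair: q_I = 295/16, q_U = 619/16.
Total output Q = 457/8, so price P = 329 - 2·(457/8) = 859/4.

214.75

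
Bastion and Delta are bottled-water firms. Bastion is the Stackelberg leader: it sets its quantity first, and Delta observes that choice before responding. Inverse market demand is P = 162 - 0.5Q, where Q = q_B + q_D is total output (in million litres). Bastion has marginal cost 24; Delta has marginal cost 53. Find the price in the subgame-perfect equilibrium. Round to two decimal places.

The follower Delta best-responds to any q_B: π_D = (162 - 0.5Q)q_D - 53q_D.
∂π_D/∂q_D = 109 - (1/2)q_B - q_D = 0 gives the reaction function q_D = (109 - (1/2)q_B).
Bastion substitutes q_D(q_B) into its own profit: π_B = q_B(162 - (1/2)q_B - (109 - (1/2)q_B)/2) - 24q_B = (215/2 - (1/4)q_B)q_B - 24q_B.
Maximising: ∂π_B/∂q_B = 167/2 - (1/2)q_B = 0, giving q_B = 167.
Then q_D = (109 - (1/2)·167) = 51/2.
Total output Q = 385/2, so price P = 162 - (1/2)·(385/2) = 263/4.

65.75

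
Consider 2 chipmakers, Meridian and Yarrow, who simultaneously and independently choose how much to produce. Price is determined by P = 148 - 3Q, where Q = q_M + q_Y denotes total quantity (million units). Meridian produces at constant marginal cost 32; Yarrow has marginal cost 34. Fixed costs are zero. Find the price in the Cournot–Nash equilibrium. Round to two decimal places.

71.33

Meridian's profit: π_M = (148 - 3Q)q_M - (32q_M). Setting ∂π_M/∂q_M = 0: 116 - 6q_M - 3(q_Y) = 0.
Yarrow's first-order condition: 114 - 6q_Y - 3(q_M) = 0.
Best responses: q_M = (116 - 3q_Y)/6, q_Y = (114 - 3q_M)/6.
Substituting one into the other gives q_M = 118/9 and q_Y = 112/9.
Total output Q = 230/9, so price P = 148 - 3·(230/9) = 214/3.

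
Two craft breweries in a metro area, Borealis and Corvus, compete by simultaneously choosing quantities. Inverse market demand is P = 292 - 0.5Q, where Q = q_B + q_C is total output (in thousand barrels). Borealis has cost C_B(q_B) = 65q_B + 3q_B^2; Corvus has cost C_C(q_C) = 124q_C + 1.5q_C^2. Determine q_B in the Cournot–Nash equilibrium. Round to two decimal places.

Borealis's profit: π_B = (292 - 0.5Q)q_B - (65q_B + 3q_B²). Setting ∂π_B/∂q_B = 0: 227 - 7q_B - (1/2)(q_C) = 0.
Corvus's first-order condition: 168 - 4q_C - (1/2)(q_B) = 0.
Rearranging gives the reaction functions q_B = (227 - (1/2)q_C)/7 and q_C = (168 - (1/2)q_B)/4.
Solving the pair: q_B = 29.6937, q_C = 38.2883.

29.69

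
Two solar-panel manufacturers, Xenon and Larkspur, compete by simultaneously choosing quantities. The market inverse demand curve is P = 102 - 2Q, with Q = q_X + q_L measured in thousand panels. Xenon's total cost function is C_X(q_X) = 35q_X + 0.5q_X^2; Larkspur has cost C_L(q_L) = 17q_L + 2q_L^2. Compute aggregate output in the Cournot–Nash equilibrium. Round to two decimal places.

Xenon's profit: π_X = (102 - 2Q)q_X - (35q_X + (1/2)q_X²). Setting ∂π_X/∂q_X = 0: 67 - 5q_X - 2(q_L) = 0.
Larkspur's first-order condition: 85 - 8q_L - 2(q_X) = 0.
So q_X = (67 - 2q_L)/5 and q_L = (85 - 2q_X)/8.
Solving the pair: q_X = 61/6, q_L = 97/12.
Total output Q = 61/6 + 97/12 = 73/4.

18.25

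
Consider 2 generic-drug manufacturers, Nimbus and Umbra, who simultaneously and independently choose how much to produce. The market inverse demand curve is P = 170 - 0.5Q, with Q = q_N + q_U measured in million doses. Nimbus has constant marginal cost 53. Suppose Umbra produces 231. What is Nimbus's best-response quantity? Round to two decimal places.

1.50

With the rival's output fixed at 231, Nimbus's profit is π_N = (170 - (1/2)·231 - (1/2)q_N)q_N - (53q_N) = (109/2 - (1/2)q_N)q_N - (53q_N).
∂π_N/∂q_N = 3/2 - q_N = 0, so q_N = 3/2.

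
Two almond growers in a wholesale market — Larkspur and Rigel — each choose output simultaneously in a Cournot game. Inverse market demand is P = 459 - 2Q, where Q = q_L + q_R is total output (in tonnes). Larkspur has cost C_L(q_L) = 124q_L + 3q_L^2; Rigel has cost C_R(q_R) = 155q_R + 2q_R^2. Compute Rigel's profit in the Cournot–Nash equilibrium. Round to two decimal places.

3889.82

Larkspur's profit: π_L = (459 - 2Q)q_L - (124q_L + 3q_L²). Setting ∂π_L/∂q_L = 0: 335 - 10q_L - 2(q_R) = 0.
Rigel's profit: π_R = (459 - 2Q)q_R - (155q_R + 2q_R²). Setting ∂π_R/∂q_R = 0: 304 - 8q_R - 2(q_L) = 0.
So q_L = (335 - 2q_R)/10 and q_R = (304 - 2q_L)/8.
Solving the pair: q_L = 518/19, q_R = 1185/38.
Price P = 459 - 2·58.4474 = 342.1053.
Rigel's profit: 342.1053·(1185/38) - 155·(1185/38) - 2(1185/38)² = 3889.8199.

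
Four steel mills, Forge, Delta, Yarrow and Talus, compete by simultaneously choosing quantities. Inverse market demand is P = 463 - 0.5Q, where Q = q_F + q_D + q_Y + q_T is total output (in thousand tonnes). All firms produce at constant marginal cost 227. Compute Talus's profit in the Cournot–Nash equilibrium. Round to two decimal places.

4455.68

A representative firm's profit is π_i = q_i(463 - 0.5Q) - 227q_i.
First-order condition (treating rivals' output as given): 236 - q_i - (1/2)·Σ_{j≠i} q_j = 0.
With identical firms every q_j equals q_i, so Σ_{j≠i} q_j = 3q_i and 236 = (5/2)q_i, giving q_i = 472/5.
Price P = 463 - (1/2)·(1888/5) = 1371/5.
Talus's profit: (1371/5 - 227)·(472/5) = 4455.6800.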